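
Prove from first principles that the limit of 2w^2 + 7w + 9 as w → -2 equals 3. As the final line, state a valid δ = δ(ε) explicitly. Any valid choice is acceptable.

δ = min(1, ε/9)

Let ε > 0 be given. We want δ > 0 such that 0 < |w + 2| < δ implies |(2w^2 + 7w + 9) − 3| < ε.
(2w^2 + 7w + 9) − 3 = 2w^2 + 7w + 6 = (w + 2)(2w + 3).
So |(2w^2 + 7w + 9) − 3| = |w + 2|·|2w + 3|.
Require δ ≤ 1. Then |w + 2| < 1 gives |w| < 3, and by the triangle inequality |2w + 3| ≤ 2·3 + 3 = 9.
Hence |(2w^2 + 7w + 9) − 3| ≤ 9|w + 2| < ε provided |w + 2| < ε/9.
Take δ = min(1, ε/9). Then 0 < |w + 2| < δ gives both |w + 2| < 1 and |w + 2| < ε/9, so |(2w^2 + 7w + 9) − 3| < ε.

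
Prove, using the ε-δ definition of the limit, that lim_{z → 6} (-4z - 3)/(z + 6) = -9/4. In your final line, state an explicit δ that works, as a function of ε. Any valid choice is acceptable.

Fix ε > 0. We want δ > 0 with 0 < |z − 6| < δ ⇒ |(-4z - 3)/(z + 6) + 9/4| < ε.
Combining over a common denominator, (-4z - 3)/(z + 6) + 9/4 = [(-4z - 3)·12 − (-27)·(z + 6)] / [12·(z + 6)] = -21(z − 6) / (12(z + 6)).
So |(-4z - 3)/(z + 6) + 9/4| = 21|z − 6| / (12·|z + 6|).
Require δ ≤ 6, so |z + 6| ≥ |12| − |z − 6| > 12 − 6 = 6.
Hence |(-4z - 3)/(z + 6) + 9/4| < 21|z − 6|/(12·6) = (7/24)|z − 6|, which is < ε once |z − 6| < (24/7)ε.
Take δ = min(6, (24/7)ε). Then 0 < |z − 6| < δ forces both bounds, so |(-4z - 3)/(z + 6) + 9/4| < ε.

δ = min(6, (24/7)ε)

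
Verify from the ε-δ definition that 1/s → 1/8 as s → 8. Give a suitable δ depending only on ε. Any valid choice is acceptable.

Let ε > 0. We seek δ > 0 such that 0 < |s − 8| < δ implies |1/s − (1/8)| < ε.
|1/s − (1/8)| = |8 − s|/(8·|s|) = |s − 8|/(8|s|).
Require δ ≤ 4 so that |s| > 8 − 4 = 4, hence 8|s| > 32.
Then |1/s − (1/8)| < |s − 8|/32, which is < ε when |s − 8| < 32ε.
Take δ = min(4, 32ε). Then 0 < |s − 8| < δ gives both |s − 8| < 4 and |s − 8| < 32ε, so |1/s − (1/8)| < ε.

δ = min(4, 32ε)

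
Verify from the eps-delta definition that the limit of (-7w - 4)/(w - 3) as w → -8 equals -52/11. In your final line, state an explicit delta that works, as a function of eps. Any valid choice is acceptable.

Suppose eps > 0. We want delta > 0 with 0 < |w + 8| < delta ⇒ |(-7w - 4)/(w - 3) + 52/11| < eps.
Combining over a common denominator, (-7w - 4)/(w - 3) + 52/11 = [(-7w - 4)·(-11) − 52·(w - 3)] / [(-11)·(w - 3)] = 25(w + 8) / ((-11)(w - 3)).
So |(-7w - 4)/(w - 3) + 52/11| = 25|w + 8| / (11·|w − 3|).
Require delta ≤ 11/2, so |w − 3| ≥ |-11| − |w + 8| > 11 − 11/2 = 11/2.
Hence |(-7w - 4)/(w - 3) + 52/11| < 25|w + 8|/(11·(11/2)) = (50/121)|w + 8|, which is < eps once |w + 8| < (121/50)eps.
Take delta = min(11/2, (121/50)eps). Then 0 < |w + 8| < delta forces both bounds, so |(-7w - 4)/(w - 3) + 52/11| < eps.

delta = min(11/2, (121/50)eps)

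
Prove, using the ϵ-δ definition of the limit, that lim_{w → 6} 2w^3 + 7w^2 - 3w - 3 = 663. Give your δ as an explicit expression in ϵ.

δ = min(1, ϵ/342)

Suppose ϵ > 0. We want δ > 0 such that 0 < |w − 6| < δ implies |(2w^3 + 7w^2 - 3w - 3) − 663| < ϵ.
(2w^3 + 7w^2 - 3w - 3) − 663 = 2w^3 + 7w^2 - 3w - 666 = (w − 6)(2w^2 + 19w + 111).
So |(2w^3 + 7w^2 - 3w - 3) − 663| = |w − 6|·|2w^2 + 19w + 111|.
Assume first that |w − 6| < 1, so |w| < 7. Then |2w^2 + 19w + 111| ≤ 2·7^2 + 19·7 + 111 = 342.
Hence |(2w^3 + 7w^2 - 3w - 3) − 663| ≤ 342|w − 6| < ϵ provided |w − 6| < ϵ/342.
Take δ = min(1, ϵ/342). Then 0 < |w − 6| < δ gives both |w − 6| < 1 and |w − 6| < ϵ/342, so |(2w^3 + 7w^2 - 3w - 3) − 663| < ϵ.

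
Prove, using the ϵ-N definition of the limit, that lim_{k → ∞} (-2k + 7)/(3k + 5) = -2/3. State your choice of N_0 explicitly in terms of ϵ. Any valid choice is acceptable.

Let ϵ > 0. For k ≥ 1, |(-2k + 7)/(3k + 5) + 2/3| = |31|/(3(3k + 5)) = 31/(3(3k + 5)).
Since 3k + 5 ≥ 3k for k ≥ 1, this is ≤ 31/(3·3k) = (31/9)/k.
So |(-2k + 7)/(3k + 5) + 2/3| < ϵ whenever k > (31/9)/ϵ.
Take N_0 = (31/9)/ϵ. If k > N_0 then |(-2k + 7)/(3k + 5) + 2/3| ≤ (31/9)/k < ϵ.

N_0 = (31/9)/ϵ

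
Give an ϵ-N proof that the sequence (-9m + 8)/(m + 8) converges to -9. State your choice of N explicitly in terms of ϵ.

Let ϵ > 0. For m ≥ 1, |(-9m + 8)/(m + 8) + 9| = |80|/((m + 8)) = 80/((m + 8)).
Since m + 8 ≥ m for m ≥ 1, this is ≤ 80/(m) = 80/m.
So |(-9m + 8)/(m + 8) + 9| < ϵ whenever m > 80/ϵ.
Take N = 80/ϵ. If m > N then |(-9m + 8)/(m + 8) + 9| ≤ 80/m < ϵ.

N = 80/ϵ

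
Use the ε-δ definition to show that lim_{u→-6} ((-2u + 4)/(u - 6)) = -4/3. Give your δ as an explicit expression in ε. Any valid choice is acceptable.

Suppose ε > 0. We want δ > 0 with 0 < |u + 6| < δ ⇒ |(-2u + 4)/(u - 6) + 4/3| < ε.
Combining over a common denominator, (-2u + 4)/(u - 6) + 4/3 = [(-2u + 4)·(-12) − 16·(u - 6)] / [(-12)·(u - 6)] = 8(u + 6) / ((-12)(u - 6)).
So |(-2u + 4)/(u - 6) + 4/3| = 8|u + 6| / (12·|u − 6|).
Restrict δ ≤ 6. Then |u + 6| < 6 gives |u − 6| = |(u + 6) + (-12)| ≥ 12 − 6 = 6.
Hence |(-2u + 4)/(u - 6) + 4/3| < 8|u + 6|/(12·6) = (1/9)|u + 6|, which is < ε once |u + 6| < 9ε.
Take δ = min(6, 9ε). Then 0 < |u + 6| < δ forces both bounds, so |(-2u + 4)/(u - 6) + 4/3| < ε.

δ = min(6, 9ε)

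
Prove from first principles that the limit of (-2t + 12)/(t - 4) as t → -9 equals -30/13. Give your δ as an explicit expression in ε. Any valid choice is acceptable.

Let ε > 0 be given. We want δ > 0 with 0 < |t + 9| < δ ⇒ |(-2t + 12)/(t - 4) + 30/13| < ε.
Combining over a common denominator, (-2t + 12)/(t - 4) + 30/13 = [(-2t + 12)·(-13) − 30·(t - 4)] / [(-13)·(t - 4)] = -4(t + 9) / ((-13)(t - 4)).
So |(-2t + 12)/(t - 4) + 30/13| = 4|t + 9| / (13·|t − 4|).
Require δ ≤ 13/2, so |t − 4| ≥ |-13| − |t + 9| > 13 − 13/2 = 13/2.
Hence |(-2t + 12)/(t - 4) + 30/13| < 4|t + 9|/(13·(13/2)) = (8/169)|t + 9|, which is < ε once |t + 9| < (169/8)ε.
Take δ = min(13/2, (169/8)ε). Then 0 < |t + 9| < δ forces both bounds, so |(-2t + 12)/(t - 4) + 30/13| < ε.

δ = min(13/2, (169/8)ε)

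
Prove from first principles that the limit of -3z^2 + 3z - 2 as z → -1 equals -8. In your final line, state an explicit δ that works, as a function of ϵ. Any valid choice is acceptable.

δ = min(2, ϵ/15)

Suppose ϵ > 0. We want δ > 0 such that 0 < |z + 1| < δ implies |(-3z^2 + 3z - 2) + 8| < ϵ.
(-3z^2 + 3z - 2) + 8 = -3z^2 + 3z + 6 = (z + 1)(-3z + 6).
So |(-3z^2 + 3z - 2) + 8| = |z + 1|·|-3z + 6|.
Assume first that |z + 1| < 2, so |z| < 3. Then |-3z + 6| ≤ 3·3 + 6 = 15.
Hence |(-3z^2 + 3z - 2) + 8| ≤ 15|z + 1| < ϵ provided |z + 1| < ϵ/15.
Choosing δ = min(2, ϵ/15) ensures both conditions, hence |(-3z^2 + 3z - 2) + 8| < ϵ.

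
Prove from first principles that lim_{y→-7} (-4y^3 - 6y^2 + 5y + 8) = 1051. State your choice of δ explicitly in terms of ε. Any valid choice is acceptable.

Let ε > 0 be given. We want δ > 0 such that 0 < |y + 7| < δ implies |(-4y^3 - 6y^2 + 5y + 8) − 1051| < ε.
(-4y^3 - 6y^2 + 5y + 8) − 1051 = -4y^3 - 6y^2 + 5y - 1043 = (y + 7)(-4y^2 + 22y - 149).
So |(-4y^3 - 6y^2 + 5y + 8) − 1051| = |y + 7|·|-4y^2 + 22y - 149|.
Require δ ≤ 1. Then |y + 7| < 1 gives |y| < 8, and by the triangle inequality |-4y^2 + 22y - 149| ≤ 4·8^2 + 22·8 + 149 = 581.
Hence |(-4y^3 - 6y^2 + 5y + 8) − 1051| ≤ 581|y + 7| < ε provided |y + 7| < ε/581.
Choosing δ = min(1, ε/581) ensures both conditions, hence |(-4y^3 - 6y^2 + 5y + 8) − 1051| < ε.

δ = min(1, ε/581)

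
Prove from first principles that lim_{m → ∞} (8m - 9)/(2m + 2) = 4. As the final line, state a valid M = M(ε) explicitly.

M = (17/2)/ε

Suppose ε > 0. For m ≥ 1, |(8m - 9)/(2m + 2) − 4| = |-34|/(2(2m + 2)) = 34/(2(2m + 2)).
Since 2m + 2 ≥ 2m for m ≥ 1, this is ≤ 34/(2·2m) = (17/2)/m.
So |(8m - 9)/(2m + 2) − 4| < ε whenever m > (17/2)/ε.
Take M = (17/2)/ε. If m > M then |(8m - 9)/(2m + 2) − 4| ≤ (17/2)/m < ε.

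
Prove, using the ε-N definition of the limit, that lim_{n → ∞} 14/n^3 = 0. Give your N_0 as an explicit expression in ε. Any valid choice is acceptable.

Let ε > 0 be given. For n ≥ 1, |14/n^3 − 0| = 14/n^3.
14/n^3 < ε ⇔ n^3 > 14/ε ⇔ n > (14/ε)^{1/3}.
Take N_0 = (14/ε)^{1/3}. Then n > N_0 implies 14/n^3 < ε.

N_0 = (14/ε)^{1/3}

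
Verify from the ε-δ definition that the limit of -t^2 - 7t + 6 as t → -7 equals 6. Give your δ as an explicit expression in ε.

Let ε > 0. We want δ > 0 such that 0 < |t + 7| < δ implies |(-t^2 - 7t + 6) − 6| < ε.
(-t^2 - 7t + 6) − 6 = -t^2 - 7t = (t + 7)(-t).
So |(-t^2 - 7t + 6) − 6| = |t + 7|·|-t|.
Assume first that |t + 7| < 1, so |t| < 8. Then |-t| ≤ 8 = 8.
Hence |(-t^2 - 7t + 6) − 6| ≤ 8|t + 7| < ε provided |t + 7| < ε/8.
Take δ = min(1, ε/8). Then 0 < |t + 7| < δ gives both |t + 7| < 1 and |t + 7| < ε/8, so |(-t^2 - 7t + 6) − 6| < ε.

δ = min(1, ε/8)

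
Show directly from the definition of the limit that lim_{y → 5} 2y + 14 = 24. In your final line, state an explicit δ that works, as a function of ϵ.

δ = ϵ/2

Let ϵ > 0 be given. We need δ > 0 so that 0 < |y − 5| < δ implies |(2y + 14) − 24| < ϵ.
|(2y + 14) − 24| = |2y - 10| = 2|y − 5|.
Thus it suffices that |y − 5| < ϵ/2.
Choosing δ = ϵ/2 gives |(2y + 14) − 24| = 2|y − 5| < ϵ whenever |y − 5| < δ.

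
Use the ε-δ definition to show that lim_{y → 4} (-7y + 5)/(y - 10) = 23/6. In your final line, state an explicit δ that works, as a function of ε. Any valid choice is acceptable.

δ = min(3, (18/65)ε)

Let ε > 0 be given. We want δ > 0 with 0 < |y − 4| < δ ⇒ |(-7y + 5)/(y - 10) − (23/6)| < ε.
Combining over a common denominator, (-7y + 5)/(y - 10) − (23/6) = [(-7y + 5)·(-6) − (-23)·(y - 10)] / [(-6)·(y - 10)] = 65(y − 4) / ((-6)(y - 10)).
So |(-7y + 5)/(y - 10) − (23/6)| = 65|y − 4| / (6·|y − 10|).
Restrict δ ≤ 3. Then |y − 4| < 3 gives |y − 10| = |(y − 4) + (-6)| ≥ 6 − 3 = 3.
Hence |(-7y + 5)/(y - 10) − (23/6)| < 65|y − 4|/(6·3) = (65/18)|y − 4|, which is < ε once |y − 4| < (18/65)ε.
Take δ = min(3, (18/65)ε). Then 0 < |y − 4| < δ forces both bounds, so |(-7y + 5)/(y - 10) − (23/6)| < ε.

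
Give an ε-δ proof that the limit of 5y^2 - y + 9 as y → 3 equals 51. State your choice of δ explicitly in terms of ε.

δ = min(1, ε/34)

Suppose ε > 0. We want δ > 0 such that 0 < |y − 3| < δ implies |(5y^2 - y + 9) − 51| < ε.
(5y^2 - y + 9) − 51 = 5y^2 - y - 42 = (y − 3)(5y + 14).
So |(5y^2 - y + 9) − 51| = |y − 3|·|5y + 14|.
Assume first that |y − 3| < 1, so |y| < 4. Then |5y + 14| ≤ 5·4 + 14 = 34.
Hence |(5y^2 - y + 9) − 51| ≤ 34|y − 3| < ε provided |y − 3| < ε/34.
Choosing δ = min(1, ε/34) ensures both conditions, hence |(5y^2 - y + 9) − 51| < ε.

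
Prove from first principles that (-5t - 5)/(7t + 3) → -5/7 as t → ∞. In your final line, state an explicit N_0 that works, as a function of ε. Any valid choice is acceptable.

N_0 = (20/49)/ε

Suppose ε > 0. We seek N_0 > 0 such that t > N_0 implies |(-5t - 5)/(7t + 3) + 5/7| < ε.
(-5t - 5)/(7t + 3) + 5/7 = (7(-5t - 5) − (-5)(7t + 3)) / (7(7t + 3)) = -20/(7(7t + 3)).
For t > 0 we have 7t + 3 > 7t, so |(-5t - 5)/(7t + 3) + 5/7| = 20/(7(7t + 3)) < 20/(7·7t) = (20/49)/t.
Thus |(-5t - 5)/(7t + 3) + 5/7| < ε whenever t > (20/49)/ε.
Take N_0 = (20/49)/ε. If t > N_0 then |(-5t - 5)/(7t + 3) + 5/7| < (20/49)/t < ε.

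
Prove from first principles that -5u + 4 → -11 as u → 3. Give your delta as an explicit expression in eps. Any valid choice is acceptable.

Suppose eps > 0. We need delta > 0 so that 0 < |u − 3| < delta implies |(-5u + 4) + 11| < eps.
|(-5u + 4) + 11| = |-5u + 15| = 5|u − 3|.
So 5|u − 3| < eps exactly when |u − 3| < eps/5.
Choosing delta = eps/5 gives |(-5u + 4) + 11| = 5|u − 3| < eps whenever |u − 3| < delta.

delta = eps/5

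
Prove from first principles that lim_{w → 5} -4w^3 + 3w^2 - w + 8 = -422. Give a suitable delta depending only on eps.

Suppose eps > 0. We want delta > 0 such that 0 < |w − 5| < delta implies |(-4w^3 + 3w^2 - w + 8) + 422| < eps.
(-4w^3 + 3w^2 - w + 8) + 422 = -4w^3 + 3w^2 - w + 430 = (w − 5)(-4w^2 - 17w - 86).
So |(-4w^3 + 3w^2 - w + 8) + 422| = |w − 5|·|-4w^2 - 17w - 86|.
Require delta ≤ 2. Then |w − 5| < 2 gives |w| < 7, and by the triangle inequality |-4w^2 - 17w - 86| ≤ 4·7^2 + 17·7 + 86 = 401.
Hence |(-4w^3 + 3w^2 - w + 8) + 422| ≤ 401|w − 5| < eps provided |w − 5| < eps/401.
Take delta = min(2, eps/401). Then 0 < |w − 5| < delta gives both |w − 5| < 2 and |w − 5| < eps/401, so |(-4w^3 + 3w^2 - w + 8) + 422| < eps.

delta = min(2, eps/401)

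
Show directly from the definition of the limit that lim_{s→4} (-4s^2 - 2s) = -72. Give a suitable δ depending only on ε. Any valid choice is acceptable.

δ = min(1, ε/38)

Let ε > 0. We want δ > 0 such that 0 < |s − 4| < δ implies |(-4s^2 - 2s) + 72| < ε.
(-4s^2 - 2s) + 72 = -4s^2 - 2s + 72 = (s − 4)(-4s - 18).
So |(-4s^2 - 2s) + 72| = |s − 4|·|-4s - 18|.
Assume first that |s − 4| < 1, so |s| < 5. Then |-4s - 18| ≤ 4·5 + 18 = 38.
Hence |(-4s^2 - 2s) + 72| ≤ 38|s − 4| < ε provided |s − 4| < ε/38.
Choosing δ = min(1, ε/38) ensures both conditions, hence |(-4s^2 - 2s) + 72| < ε.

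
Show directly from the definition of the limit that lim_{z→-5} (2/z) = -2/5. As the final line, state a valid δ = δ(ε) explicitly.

δ = min(5/2, (25/4)ε)

Fix ε > 0. We seek δ > 0 such that 0 < |z + 5| < δ implies |2/z + 2/5| < ε.
|2/z + 2/5| = 2·|-5 − z|/(5·|z|) = 2|z + 5|/(5|z|).
Require δ ≤ 5/2 so that |z| > 5 − 5/2 = 5/2, hence 5|z| > 25/2.
Then |2/z + 2/5| < 2|z + 5|/(25/2), which is < ε when |z + 5| < (25/4)ε.
Take δ = min(5/2, (25/4)ε). Then 0 < |z + 5| < δ gives both |z + 5| < 5/2 and |z + 5| < (25/4)ε, so |2/z + 2/5| < ε.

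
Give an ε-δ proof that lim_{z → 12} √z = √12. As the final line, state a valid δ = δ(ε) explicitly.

δ = min(12, √12·ε)

Suppose ε > 0. We want δ > 0 such that 0 < |z − 12| < δ implies |√z − √12| < ε.
Rationalise: √z − √12 = (z − 12)/(√z + √12), so |√z − √12| = |z − 12|/(√z + √12).
Restrict δ ≤ 12 so that |z − 12| < 12 forces z > 0, and then √z + √12 > √12.
Hence |√z − √12| < |z − 12|/√12, which is < ε once |z − 12| < √12·ε.
Take δ = min(12, √12·ε). If 0 < |z − 12| < δ then z > 0 and |√z − √12| < |z − 12|/√12 < ε.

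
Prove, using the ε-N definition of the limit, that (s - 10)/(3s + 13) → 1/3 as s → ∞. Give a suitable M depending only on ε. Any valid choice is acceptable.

Let ε > 0 be given. We seek M > 0 such that s > M implies |(s - 10)/(3s + 13) − (1/3)| < ε.
(s - 10)/(3s + 13) − (1/3) = (3(s - 10) − (3s + 13)) / (3(3s + 13)) = -43/(3(3s + 13)).
For s > 0 we have 3s + 13 > 3s, so |(s - 10)/(3s + 13) − (1/3)| = 43/(3(3s + 13)) < 43/(3·3s) = (43/9)/s.
Thus |(s - 10)/(3s + 13) − (1/3)| < ε whenever s > (43/9)/ε.
Take M = (43/9)/ε. If s > M then |(s - 10)/(3s + 13) − (1/3)| < (43/9)/s < ε.

M = (43/9)/ε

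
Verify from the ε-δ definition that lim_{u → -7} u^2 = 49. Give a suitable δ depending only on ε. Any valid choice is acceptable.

δ = min(1, ε/15)

Let ε > 0 be given. We seek δ > 0 with 0 < |u + 7| < δ ⇒ |u^2 − 49| < ε.
Factor: u^2 − 49 = (u + 7)(u - 7), so |u^2 − 49| = |u + 7|·|u - 7|.
Impose δ ≤ 1 so that |u| < 8; then |u - 7| ≤ 15.
Hence |u^2 − 49| ≤ 15|u + 7|, which is < ε once |u + 7| < ε/15.
Take δ = min(1, ε/15). If 0 < |u + 7| < δ then both bounds hold and |u^2 − 49| ≤ 15|u + 7| < 15·(ε/15) = ε.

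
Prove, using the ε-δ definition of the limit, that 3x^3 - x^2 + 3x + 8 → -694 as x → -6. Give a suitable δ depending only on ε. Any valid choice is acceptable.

Suppose ε > 0. We want δ > 0 such that 0 < |x + 6| < δ implies |(3x^3 - x^2 + 3x + 8) + 694| < ε.
(3x^3 - x^2 + 3x + 8) + 694 = 3x^3 - x^2 + 3x + 702 = (x + 6)(3x^2 - 19x + 117).
So |(3x^3 - x^2 + 3x + 8) + 694| = |x + 6|·|3x^2 - 19x + 117|.
Require δ ≤ 2. Then |x + 6| < 2 gives |x| < 8, and by the triangle inequality |3x^2 - 19x + 117| ≤ 3·8^2 + 19·8 + 117 = 461.
Hence |(3x^3 - x^2 + 3x + 8) + 694| ≤ 461|x + 6| < ε provided |x + 6| < ε/461.
Choosing δ = min(2, ε/461) ensures both conditions, hence |(3x^3 - x^2 + 3x + 8) + 694| < ε.

δ = min(2, ε/461)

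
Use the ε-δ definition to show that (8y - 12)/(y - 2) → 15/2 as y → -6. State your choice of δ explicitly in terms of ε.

δ = min(4, 8ε)

Fix ε > 0. We want δ > 0 with 0 < |y + 6| < δ ⇒ |(8y - 12)/(y - 2) − (15/2)| < ε.
Combining over a common denominator, (8y - 12)/(y - 2) − (15/2) = [(8y - 12)·(-8) − (-60)·(y - 2)] / [(-8)·(y - 2)] = -4(y + 6) / ((-8)(y - 2)).
So |(8y - 12)/(y - 2) − (15/2)| = 4|y + 6| / (8·|y − 2|).
Require δ ≤ 4, so |y − 2| ≥ |-8| − |y + 6| > 8 − 4 = 4.
Hence |(8y - 12)/(y - 2) − (15/2)| < 4|y + 6|/(8·4) = (1/8)|y + 6|, which is < ε once |y + 6| < 8ε.
Take δ = min(4, 8ε). Then 0 < |y + 6| < δ forces both bounds, so |(8y - 12)/(y - 2) − (15/2)| < ε.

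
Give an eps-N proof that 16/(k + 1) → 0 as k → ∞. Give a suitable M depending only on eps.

Let eps > 0. For k ≥ 1, |16/(k + 1) − 0| = 16/(k + 1) ≤ 16/k.
We need 16/k < eps, i.e. k > 16/eps.
Take M = 16/eps. If k > M then |16/(k + 1)| ≤ 16/k < eps.

M = 16/eps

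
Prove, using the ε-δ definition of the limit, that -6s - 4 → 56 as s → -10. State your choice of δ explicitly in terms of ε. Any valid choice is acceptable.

Fix ε > 0. We need δ > 0 so that 0 < |s + 10| < δ implies |(-6s - 4) − 56| < ε.
|(-6s - 4) − 56| = |-6s - 60| = 6|s + 10|.
Thus it suffices that |s + 10| < ε/6.
Take δ = ε/6. If 0 < |s + 10| < δ then |(-6s - 4) − 56| = 6|s + 10| < 6·(ε/6) = ε.

δ = ε/6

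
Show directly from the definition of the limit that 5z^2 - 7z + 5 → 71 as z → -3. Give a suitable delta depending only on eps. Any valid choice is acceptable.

delta = min(1, eps/42)

Fix eps > 0. We want delta > 0 such that 0 < |z + 3| < delta implies |(5z^2 - 7z + 5) − 71| < eps.
(5z^2 - 7z + 5) − 71 = 5z^2 - 7z - 66 = (z + 3)(5z - 22).
So |(5z^2 - 7z + 5) − 71| = |z + 3|·|5z - 22|.
Assume first that |z + 3| < 1, so |z| < 4. Then |5z - 22| ≤ 5·4 + 22 = 42.
Hence |(5z^2 - 7z + 5) − 71| ≤ 42|z + 3| < eps provided |z + 3| < eps/42.
Take delta = min(1, eps/42). Then 0 < |z + 3| < delta gives both |z + 3| < 1 and |z + 3| < eps/42, so |(5z^2 - 7z + 5) − 71| < eps.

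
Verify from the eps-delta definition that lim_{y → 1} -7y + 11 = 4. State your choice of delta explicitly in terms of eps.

delta = eps/7

Fix eps > 0. We need delta > 0 so that 0 < |y − 1| < delta implies |(-7y + 11) − 4| < eps.
|(-7y + 11) − 4| = |-7y + 7| = 7|y − 1|.
So 7|y − 1| < eps exactly when |y − 1| < eps/7.
Choosing delta = eps/7 gives |(-7y + 11) − 4| = 7|y − 1| < eps whenever |y − 1| < delta.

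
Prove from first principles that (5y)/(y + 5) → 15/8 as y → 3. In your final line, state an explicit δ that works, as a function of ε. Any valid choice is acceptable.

δ = min(4, (32/25)ε)

Let ε > 0. We want δ > 0 with 0 < |y − 3| < δ ⇒ |(5y)/(y + 5) − (15/8)| < ε.
Combining over a common denominator, (5y)/(y + 5) − (15/8) = [(5y)·8 − 15·(y + 5)] / [8·(y + 5)] = 25(y − 3) / (8(y + 5)).
So |(5y)/(y + 5) − (15/8)| = 25|y − 3| / (8·|y + 5|).
Require δ ≤ 4, so |y + 5| ≥ |8| − |y − 3| > 8 − 4 = 4.
Hence |(5y)/(y + 5) − (15/8)| < 25|y − 3|/(8·4) = (25/32)|y − 3|, which is < ε once |y − 3| < (32/25)ε.
Take δ = min(4, (32/25)ε). Then 0 < |y − 3| < δ forces both bounds, so |(5y)/(y + 5) − (15/8)| < ε.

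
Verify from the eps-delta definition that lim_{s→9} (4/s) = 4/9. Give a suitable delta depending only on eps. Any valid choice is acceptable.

delta = min(9/2, (81/8)eps)

Let eps > 0. We seek delta > 0 such that 0 < |s − 9| < delta implies |4/s − (4/9)| < eps.
|4/s − (4/9)| = 4·|9 − s|/(9·|s|) = 4|s − 9|/(9|s|).
Restrict delta ≤ 9/2. Then |s − 9| < 9/2 gives |s| > 9/2, so 9|s| > 81/2.
Then |4/s − (4/9)| < 4|s − 9|/(81/2), which is < eps when |s − 9| < (81/8)eps.
Take delta = min(9/2, (81/8)eps). Then 0 < |s − 9| < delta gives both |s − 9| < 9/2 and |s − 9| < (81/8)eps, so |4/s − (4/9)| < eps.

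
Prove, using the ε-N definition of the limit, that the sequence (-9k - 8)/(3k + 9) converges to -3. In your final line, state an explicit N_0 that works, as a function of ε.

N_0 = (19/3)/ε

Let ε > 0 be given. For k ≥ 1, |(-9k - 8)/(3k + 9) + 3| = |57|/(3(3k + 9)) = 57/(3(3k + 9)).
Since 3k + 9 ≥ 3k for k ≥ 1, this is ≤ 57/(3·3k) = (19/3)/k.
So |(-9k - 8)/(3k + 9) + 3| < ε whenever k > (19/3)/ε.
Take N_0 = (19/3)/ε. If k > N_0 then |(-9k - 8)/(3k + 9) + 3| ≤ (19/3)/k < ε.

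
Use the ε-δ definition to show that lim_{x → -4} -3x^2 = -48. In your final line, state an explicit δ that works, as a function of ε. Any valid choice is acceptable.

δ = min(1, ε/27)

Fix ε > 0. We want δ > 0 such that 0 < |x + 4| < δ implies |(-3x^2) + 48| < ε.
(-3x^2) + 48 = -3x^2 + 48 = (x + 4)(-3x + 12).
So |(-3x^2) + 48| = |x + 4|·|-3x + 12|.
Require δ ≤ 1. Then |x + 4| < 1 gives |x| < 5, and by the triangle inequality |-3x + 12| ≤ 3·5 + 12 = 27.
Hence |(-3x^2) + 48| ≤ 27|x + 4| < ε provided |x + 4| < ε/27.
Take δ = min(1, ε/27). Then 0 < |x + 4| < δ gives both |x + 4| < 1 and |x + 4| < ε/27, so |(-3x^2) + 48| < ε.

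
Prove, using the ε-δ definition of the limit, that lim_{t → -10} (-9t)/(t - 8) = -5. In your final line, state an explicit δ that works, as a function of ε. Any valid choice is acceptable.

Suppose ε > 0. We want δ > 0 with 0 < |t + 10| < δ ⇒ |(-9t)/(t - 8) + 5| < ε.
Combining over a common denominator, (-9t)/(t - 8) + 5 = [(-9t)·(-18) − 90·(t - 8)] / [(-18)·(t - 8)] = 72(t + 10) / ((-18)(t - 8)).
So |(-9t)/(t - 8) + 5| = 72|t + 10| / (18·|t − 8|).
Require δ ≤ 9, so |t − 8| ≥ |-18| − |t + 10| > 18 − 9 = 9.
Hence |(-9t)/(t - 8) + 5| < 72|t + 10|/(18·9) = (4/9)|t + 10|, which is < ε once |t + 10| < (9/4)ε.
Take δ = min(9, (9/4)ε). Then 0 < |t + 10| < δ forces both bounds, so |(-9t)/(t - 8) + 5| < ε.

δ = min(9, (9/4)ε)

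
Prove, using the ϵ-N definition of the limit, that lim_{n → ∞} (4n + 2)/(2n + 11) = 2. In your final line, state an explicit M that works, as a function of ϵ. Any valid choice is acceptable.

Suppose ϵ > 0. For n ≥ 1, |(4n + 2)/(2n + 11) − 2| = |-40|/(2(2n + 11)) = 40/(2(2n + 11)).
Since 2n + 11 ≥ 2n for n ≥ 1, this is ≤ 40/(2·2n) = 10/n.
So |(4n + 2)/(2n + 11) − 2| < ϵ whenever n > 10/ϵ.
Take M = 10/ϵ. If n > M then |(4n + 2)/(2n + 11) − 2| ≤ 10/n < ϵ.

M = 10/ϵ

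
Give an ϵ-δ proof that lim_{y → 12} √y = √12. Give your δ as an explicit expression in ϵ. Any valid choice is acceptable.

Suppose ϵ > 0. We want δ > 0 such that 0 < |y − 12| < δ implies |√y − √12| < ϵ.
Multiplying by the conjugate, |√y − √12| = |y − 12|/(√y + √12).
Restrict δ ≤ 12 so that |y − 12| < 12 forces y > 0, and then √y + √12 > √12.
Hence |√y − √12| < |y − 12|/√12, which is < ϵ once |y − 12| < √12·ϵ.
Take δ = min(12, √12·ϵ). If 0 < |y − 12| < δ then y > 0 and |√y − √12| < |y − 12|/√12 < ϵ.

δ = min(12, √12·ϵ)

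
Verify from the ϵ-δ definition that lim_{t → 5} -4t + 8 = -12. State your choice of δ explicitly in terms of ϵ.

δ = ϵ/4

Suppose ϵ > 0. We need δ > 0 so that 0 < |t − 5| < δ implies |(-4t + 8) + 12| < ϵ.
Since (-4t + 8) + 12 = -4(t − 5), we have |(-4t + 8) + 12| = 4|t − 5|.
So 4|t − 5| < ϵ exactly when |t − 5| < ϵ/4.
Take δ = ϵ/4. If 0 < |t − 5| < δ then |(-4t + 8) + 12| = 4|t − 5| < 4·(ϵ/4) = ϵ.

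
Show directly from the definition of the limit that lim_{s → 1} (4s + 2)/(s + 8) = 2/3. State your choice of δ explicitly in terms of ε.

Suppose ε > 0. We want δ > 0 with 0 < |s − 1| < δ ⇒ |(4s + 2)/(s + 8) − (2/3)| < ε.
Combining over a common denominator, (4s + 2)/(s + 8) − (2/3) = [(4s + 2)·9 − 6·(s + 8)] / [9·(s + 8)] = 30(s − 1) / (9(s + 8)).
So |(4s + 2)/(s + 8) − (2/3)| = 30|s − 1| / (9·|s + 8|).
Require δ ≤ 9/2, so |s + 8| ≥ |9| − |s − 1| > 9 − 9/2 = 9/2.
Hence |(4s + 2)/(s + 8) − (2/3)| < 30|s − 1|/(9·(9/2)) = (20/27)|s − 1|, which is < ε once |s − 1| < (27/20)ε.
Take δ = min(9/2, (27/20)ε). Then 0 < |s − 1| < δ forces both bounds, so |(4s + 2)/(s + 8) − (2/3)| < ε.

δ = min(9/2, (27/20)ε)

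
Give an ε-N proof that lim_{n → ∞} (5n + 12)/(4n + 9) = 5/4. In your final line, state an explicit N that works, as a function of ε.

Fix ε > 0. For n ≥ 1, |(5n + 12)/(4n + 9) − (5/4)| = |3|/(4(4n + 9)) = 3/(4(4n + 9)).
Since 4n + 9 ≥ 4n for n ≥ 1, this is ≤ 3/(4·4n) = (3/16)/n.
So |(5n + 12)/(4n + 9) − (5/4)| < ε whenever n > (3/16)/ε.
Take N = (3/16)/ε. If n > N then |(5n + 12)/(4n + 9) − (5/4)| ≤ (3/16)/n < ε.

N = (3/16)/ε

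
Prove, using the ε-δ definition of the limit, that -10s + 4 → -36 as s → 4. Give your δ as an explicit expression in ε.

Fix ε > 0. We need δ > 0 so that 0 < |s − 4| < δ implies |(-10s + 4) + 36| < ε.
Since (-10s + 4) + 36 = -10(s − 4), we have |(-10s + 4) + 36| = 10|s − 4|.
Thus it suffices that |s − 4| < ε/10.
Choosing δ = ε/10 gives |(-10s + 4) + 36| = 10|s − 4| < ε whenever |s − 4| < δ.

δ = ε/10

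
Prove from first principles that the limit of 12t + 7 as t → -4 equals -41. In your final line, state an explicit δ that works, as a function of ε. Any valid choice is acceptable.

δ = ε/12

Suppose ε > 0. We need δ > 0 so that 0 < |t + 4| < δ implies |(12t + 7) + 41| < ε.
Since (12t + 7) + 41 = 12(t + 4), we have |(12t + 7) + 41| = 12|t + 4|.
So 12|t + 4| < ε exactly when |t + 4| < ε/12.
Choosing δ = ε/12 gives |(12t + 7) + 41| = 12|t + 4| < ε whenever |t + 4| < δ.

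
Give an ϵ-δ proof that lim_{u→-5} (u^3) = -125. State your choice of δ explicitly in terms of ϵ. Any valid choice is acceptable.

δ = min(1, ϵ/91)

Let ϵ > 0 be given. We seek δ > 0 with 0 < |u + 5| < δ ⇒ |u^3 + 125| < ϵ.
Factor: u^3 + 125 = (u + 5)(u^2 - 5u + 25), so |u^3 + 125| = |u + 5|·|u^2 - 5u + 25|.
Impose δ ≤ 1 so that |u| < 6; then |u^2 - 5u + 25| ≤ 91.
Hence |u^3 + 125| ≤ 91|u + 5|, which is < ϵ once |u + 5| < ϵ/91.
Take δ = min(1, ϵ/91). If 0 < |u + 5| < δ then both bounds hold and |u^3 + 125| ≤ 91|u + 5| < 91·(ϵ/91) = ϵ.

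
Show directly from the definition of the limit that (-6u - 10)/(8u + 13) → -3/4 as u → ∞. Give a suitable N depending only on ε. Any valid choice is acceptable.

N = (1/32)/ε

Suppose ε > 0. We seek N > 0 such that u > N implies |(-6u - 10)/(8u + 13) + 3/4| < ε.
(-6u - 10)/(8u + 13) + 3/4 = (8(-6u - 10) − (-6)(8u + 13)) / (8(8u + 13)) = -2/(8(8u + 13)).
For u > 0 we have 8u + 13 > 8u, so |(-6u - 10)/(8u + 13) + 3/4| = 2/(8(8u + 13)) < 2/(8·8u) = (1/32)/u.
Thus |(-6u - 10)/(8u + 13) + 3/4| < ε whenever u > (1/32)/ε.
Take N = (1/32)/ε. If u > N then |(-6u - 10)/(8u + 13) + 3/4| < (1/32)/u < ε.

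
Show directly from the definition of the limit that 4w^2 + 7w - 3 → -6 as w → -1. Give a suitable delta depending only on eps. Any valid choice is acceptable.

delta = min(2, eps/15)

Suppose eps > 0. We want delta > 0 such that 0 < |w + 1| < delta implies |(4w^2 + 7w - 3) + 6| < eps.
(4w^2 + 7w - 3) + 6 = 4w^2 + 7w + 3 = (w + 1)(4w + 3).
So |(4w^2 + 7w - 3) + 6| = |w + 1|·|4w + 3|.
Require delta ≤ 2. Then |w + 1| < 2 gives |w| < 3, and by the triangle inequality |4w + 3| ≤ 4·3 + 3 = 15.
Hence |(4w^2 + 7w - 3) + 6| ≤ 15|w + 1| < eps provided |w + 1| < eps/15.
Choosing delta = min(2, eps/15) ensures both conditions, hence |(4w^2 + 7w - 3) + 6| < eps.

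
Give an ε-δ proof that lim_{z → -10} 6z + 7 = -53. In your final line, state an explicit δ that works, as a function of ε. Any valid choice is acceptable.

δ = ε/6

Suppose ε > 0. We need δ > 0 so that 0 < |z + 10| < δ implies |(6z + 7) + 53| < ε.
Since (6z + 7) + 53 = 6(z + 10), we have |(6z + 7) + 53| = 6|z + 10|.
So 6|z + 10| < ε exactly when |z + 10| < ε/6.
Take δ = ε/6. If 0 < |z + 10| < δ then |(6z + 7) + 53| = 6|z + 10| < 6·(ε/6) = ε.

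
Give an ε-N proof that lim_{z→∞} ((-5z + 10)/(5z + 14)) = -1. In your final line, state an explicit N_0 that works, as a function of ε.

N_0 = (24/5)/ε

Let ε > 0. We seek N_0 > 0 such that z > N_0 implies |(-5z + 10)/(5z + 14) + 1| < ε.
(-5z + 10)/(5z + 14) + 1 = (5(-5z + 10) − (-5)(5z + 14)) / (5(5z + 14)) = 120/(5(5z + 14)).
For z > 0 we have 5z + 14 > 5z, so |(-5z + 10)/(5z + 14) + 1| = 120/(5(5z + 14)) < 120/(5·5z) = (24/5)/z.
Thus |(-5z + 10)/(5z + 14) + 1| < ε whenever z > (24/5)/ε.
Take N_0 = (24/5)/ε. If z > N_0 then |(-5z + 10)/(5z + 14) + 1| < (24/5)/z < ε.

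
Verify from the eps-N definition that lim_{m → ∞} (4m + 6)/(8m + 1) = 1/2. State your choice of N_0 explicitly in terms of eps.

N_0 = (11/16)/eps

Suppose eps > 0. For m ≥ 1, |(4m + 6)/(8m + 1) − (1/2)| = |44|/(8(8m + 1)) = 44/(8(8m + 1)).
Since 8m + 1 ≥ 8m for m ≥ 1, this is ≤ 44/(8·8m) = (11/16)/m.
So |(4m + 6)/(8m + 1) − (1/2)| < eps whenever m > (11/16)/eps.
Take N_0 = (11/16)/eps. If m > N_0 then |(4m + 6)/(8m + 1) − (1/2)| ≤ (11/16)/m < eps.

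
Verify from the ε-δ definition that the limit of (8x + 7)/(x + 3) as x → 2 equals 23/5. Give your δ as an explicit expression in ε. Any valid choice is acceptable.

δ = min(5/2, (25/34)ε)

Fix ε > 0. We want δ > 0 with 0 < |x − 2| < δ ⇒ |(8x + 7)/(x + 3) − (23/5)| < ε.
Combining over a common denominator, (8x + 7)/(x + 3) − (23/5) = [(8x + 7)·5 − 23·(x + 3)] / [5·(x + 3)] = 17(x − 2) / (5(x + 3)).
So |(8x + 7)/(x + 3) − (23/5)| = 17|x − 2| / (5·|x + 3|).
Require δ ≤ 5/2, so |x + 3| ≥ |5| − |x − 2| > 5 − 5/2 = 5/2.
Hence |(8x + 7)/(x + 3) − (23/5)| < 17|x − 2|/(5·(5/2)) = (34/25)|x − 2|, which is < ε once |x − 2| < (25/34)ε.
Take δ = min(5/2, (25/34)ε). Then 0 < |x − 2| < δ forces both bounds, so |(8x + 7)/(x + 3) − (23/5)| < ε.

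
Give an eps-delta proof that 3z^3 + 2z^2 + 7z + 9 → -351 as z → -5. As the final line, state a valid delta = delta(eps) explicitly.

delta = min(1, eps/258)

Let eps > 0 be given. We want delta > 0 such that 0 < |z + 5| < delta implies |(3z^3 + 2z^2 + 7z + 9) + 351| < eps.
(3z^3 + 2z^2 + 7z + 9) + 351 = 3z^3 + 2z^2 + 7z + 360 = (z + 5)(3z^2 - 13z + 72).
So |(3z^3 + 2z^2 + 7z + 9) + 351| = |z + 5|·|3z^2 - 13z + 72|.
Require delta ≤ 1. Then |z + 5| < 1 gives |z| < 6, and by the triangle inequality |3z^2 - 13z + 72| ≤ 3·6^2 + 13·6 + 72 = 258.
Hence |(3z^3 + 2z^2 + 7z + 9) + 351| ≤ 258|z + 5| < eps provided |z + 5| < eps/258.
Choosing delta = min(1, eps/258) ensures both conditions, hence |(3z^3 + 2z^2 + 7z + 9) + 351| < eps.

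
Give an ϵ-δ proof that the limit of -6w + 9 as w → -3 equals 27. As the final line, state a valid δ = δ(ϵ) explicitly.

Let ϵ > 0. We need δ > 0 so that 0 < |w + 3| < δ implies |(-6w + 9) − 27| < ϵ.
|(-6w + 9) − 27| = |-6w - 18| = 6|w + 3|.
Thus it suffices that |w + 3| < ϵ/6.
Choosing δ = ϵ/6 gives |(-6w + 9) − 27| = 6|w + 3| < ϵ whenever |w + 3| < δ.

δ = ϵ/6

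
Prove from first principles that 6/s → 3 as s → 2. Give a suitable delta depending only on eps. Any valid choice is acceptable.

delta = min(1, (1/3)eps)

Let eps > 0. We seek delta > 0 such that 0 < |s − 2| < delta implies |6/s − 3| < eps.
|6/s − 3| = 6·|2 − s|/(2·|s|) = 6|s − 2|/(2|s|).
Require delta ≤ 1 so that |s| > 2 − 1 = 1, hence 2|s| > 2.
Then |6/s − 3| < 6|s − 2|/2, which is < eps when |s − 2| < (1/3)eps.
Take delta = min(1, (1/3)eps). Then 0 < |s − 2| < delta gives both |s − 2| < 1 and |s − 2| < (1/3)eps, so |6/s − 3| < eps.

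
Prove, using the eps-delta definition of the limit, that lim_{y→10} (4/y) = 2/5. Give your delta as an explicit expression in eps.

delta = min(5, (25/2)eps)

Suppose eps > 0. We seek delta > 0 such that 0 < |y − 10| < delta implies |4/y − (2/5)| < eps.
|4/y − (2/5)| = 4·|10 − y|/(10·|y|) = 4|y − 10|/(10|y|).
Require delta ≤ 5 so that |y| > 10 − 5 = 5, hence 10|y| > 50.
Then |4/y − (2/5)| < 4|y − 10|/50, which is < eps when |y − 10| < (25/2)eps.
Take delta = min(5, (25/2)eps). Then 0 < |y − 10| < delta gives both |y − 10| < 5 and |y − 10| < (25/2)eps, so |4/y − (2/5)| < eps.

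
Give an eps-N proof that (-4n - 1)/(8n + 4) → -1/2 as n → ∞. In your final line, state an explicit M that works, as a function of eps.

Suppose eps > 0. For n ≥ 1, |(-4n - 1)/(8n + 4) + 1/2| = |8|/(8(8n + 4)) = 8/(8(8n + 4)).
Since 8n + 4 ≥ 8n for n ≥ 1, this is ≤ 8/(8·8n) = (1/8)/n.
So |(-4n - 1)/(8n + 4) + 1/2| < eps whenever n > (1/8)/eps.
Take M = (1/8)/eps. If n > M then |(-4n - 1)/(8n + 4) + 1/2| ≤ (1/8)/n < eps.

M = (1/8)/eps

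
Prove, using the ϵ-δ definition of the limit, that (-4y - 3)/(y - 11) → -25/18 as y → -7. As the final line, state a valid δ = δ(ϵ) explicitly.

δ = min(9, (162/47)ϵ)

Suppose ϵ > 0. We want δ > 0 with 0 < |y + 7| < δ ⇒ |(-4y - 3)/(y - 11) + 25/18| < ϵ.
Combining over a common denominator, (-4y - 3)/(y - 11) + 25/18 = [(-4y - 3)·(-18) − 25·(y - 11)] / [(-18)·(y - 11)] = 47(y + 7) / ((-18)(y - 11)).
So |(-4y - 3)/(y - 11) + 25/18| = 47|y + 7| / (18·|y − 11|).
Restrict δ ≤ 9. Then |y + 7| < 9 gives |y − 11| = |(y + 7) + (-18)| ≥ 18 − 9 = 9.
Hence |(-4y - 3)/(y - 11) + 25/18| < 47|y + 7|/(18·9) = (47/162)|y + 7|, which is < ϵ once |y + 7| < (162/47)ϵ.
Take δ = min(9, (162/47)ϵ). Then 0 < |y + 7| < δ forces both bounds, so |(-4y - 3)/(y - 11) + 25/18| < ϵ.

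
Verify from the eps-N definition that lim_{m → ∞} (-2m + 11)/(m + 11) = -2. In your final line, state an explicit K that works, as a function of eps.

Let eps > 0 be given. For m ≥ 1, |(-2m + 11)/(m + 11) + 2| = |33|/((m + 11)) = 33/((m + 11)).
Since m + 11 ≥ m for m ≥ 1, this is ≤ 33/(m) = 33/m.
So |(-2m + 11)/(m + 11) + 2| < eps whenever m > 33/eps.
Take K = 33/eps. If m > K then |(-2m + 11)/(m + 11) + 2| ≤ 33/m < eps.

K = 33/eps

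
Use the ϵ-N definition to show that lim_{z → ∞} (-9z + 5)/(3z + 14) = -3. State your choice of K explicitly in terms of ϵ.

K = (47/3)/ϵ

Let ϵ > 0. We seek K > 0 such that z > K implies |(-9z + 5)/(3z + 14) + 3| < ϵ.
(-9z + 5)/(3z + 14) + 3 = (3(-9z + 5) − (-9)(3z + 14)) / (3(3z + 14)) = 141/(3(3z + 14)).
For z > 0 we have 3z + 14 > 3z, so |(-9z + 5)/(3z + 14) + 3| = 141/(3(3z + 14)) < 141/(3·3z) = (47/3)/z.
Thus |(-9z + 5)/(3z + 14) + 3| < ϵ whenever z > (47/3)/ϵ.
Take K = (47/3)/ϵ. If z > K then |(-9z + 5)/(3z + 14) + 3| < (47/3)/z < ϵ.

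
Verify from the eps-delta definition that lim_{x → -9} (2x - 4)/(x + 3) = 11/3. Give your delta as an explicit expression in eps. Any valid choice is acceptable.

delta = min(3, (9/5)eps)

Fix eps > 0. We want delta > 0 with 0 < |x + 9| < delta ⇒ |(2x - 4)/(x + 3) − (11/3)| < eps.
Combining over a common denominator, (2x - 4)/(x + 3) − (11/3) = [(2x - 4)·(-6) − (-22)·(x + 3)] / [(-6)·(x + 3)] = 10(x + 9) / ((-6)(x + 3)).
So |(2x - 4)/(x + 3) − (11/3)| = 10|x + 9| / (6·|x + 3|).
Restrict delta ≤ 3. Then |x + 9| < 3 gives |x + 3| = |(x + 9) + (-6)| ≥ 6 − 3 = 3.
Hence |(2x - 4)/(x + 3) − (11/3)| < 10|x + 9|/(6·3) = (5/9)|x + 9|, which is < eps once |x + 9| < (9/5)eps.
Take delta = min(3, (9/5)eps). Then 0 < |x + 9| < delta forces both bounds, so |(2x - 4)/(x + 3) − (11/3)| < eps.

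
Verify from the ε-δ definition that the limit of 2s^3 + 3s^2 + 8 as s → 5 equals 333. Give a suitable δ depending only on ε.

Let ε > 0 be given. We want δ > 0 such that 0 < |s − 5| < δ implies |(2s^3 + 3s^2 + 8) − 333| < ε.
(2s^3 + 3s^2 + 8) − 333 = 2s^3 + 3s^2 - 325 = (s − 5)(2s^2 + 13s + 65).
So |(2s^3 + 3s^2 + 8) − 333| = |s − 5|·|2s^2 + 13s + 65|.
Require δ ≤ 1. Then |s − 5| < 1 gives |s| < 6, and by the triangle inequality |2s^2 + 13s + 65| ≤ 2·6^2 + 13·6 + 65 = 215.
Hence |(2s^3 + 3s^2 + 8) − 333| ≤ 215|s − 5| < ε provided |s − 5| < ε/215.
Choosing δ = min(1, ε/215) ensures both conditions, hence |(2s^3 + 3s^2 + 8) − 333| < ε.

δ = min(1, ε/215)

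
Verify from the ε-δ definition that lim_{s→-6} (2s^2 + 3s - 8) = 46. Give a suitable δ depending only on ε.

δ = min(1, ε/23)

Let ε > 0 be given. We want δ > 0 such that 0 < |s + 6| < δ implies |(2s^2 + 3s - 8) − 46| < ε.
(2s^2 + 3s - 8) − 46 = 2s^2 + 3s - 54 = (s + 6)(2s - 9).
So |(2s^2 + 3s - 8) − 46| = |s + 6|·|2s - 9|.
Assume first that |s + 6| < 1, so |s| < 7. Then |2s - 9| ≤ 2·7 + 9 = 23.
Hence |(2s^2 + 3s - 8) − 46| ≤ 23|s + 6| < ε provided |s + 6| < ε/23.
Choosing δ = min(1, ε/23) ensures both conditions, hence |(2s^2 + 3s - 8) − 46| < ε.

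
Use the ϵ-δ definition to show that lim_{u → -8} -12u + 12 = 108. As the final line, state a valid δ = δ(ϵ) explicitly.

δ = ϵ/12

Fix ϵ > 0. We need δ > 0 so that 0 < |u + 8| < δ implies |(-12u + 12) − 108| < ϵ.
Since (-12u + 12) − 108 = -12(u + 8), we have |(-12u + 12) − 108| = 12|u + 8|.
So 12|u + 8| < ϵ exactly when |u + 8| < ϵ/12.
Choosing δ = ϵ/12 gives |(-12u + 12) − 108| = 12|u + 8| < ϵ whenever |u + 8| < δ.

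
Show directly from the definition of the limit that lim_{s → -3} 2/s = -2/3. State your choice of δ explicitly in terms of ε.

δ = min(3/2, (9/4)ε)

Let ε > 0. We seek δ > 0 such that 0 < |s + 3| < δ implies |2/s + 2/3| < ε.
|2/s + 2/3| = 2·|-3 − s|/(3·|s|) = 2|s + 3|/(3|s|).
Require δ ≤ 3/2 so that |s| > 3 − 3/2 = 3/2, hence 3|s| > 9/2.
Then |2/s + 2/3| < 2|s + 3|/(9/2), which is < ε when |s + 3| < (9/4)ε.
Take δ = min(3/2, (9/4)ε). Then 0 < |s + 3| < δ gives both |s + 3| < 3/2 and |s + 3| < (9/4)ε, so |2/s + 2/3| < ε.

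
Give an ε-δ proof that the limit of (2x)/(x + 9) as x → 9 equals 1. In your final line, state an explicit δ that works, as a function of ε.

Fix ε > 0. We want δ > 0 with 0 < |x − 9| < δ ⇒ |(2x)/(x + 9) − 1| < ε.
Combining over a common denominator, (2x)/(x + 9) − 1 = [(2x)·18 − 18·(x + 9)] / [18·(x + 9)] = 18(x − 9) / (18(x + 9)).
So |(2x)/(x + 9) − 1| = 18|x − 9| / (18·|x + 9|).
Restrict δ ≤ 9. Then |x − 9| < 9 gives |x + 9| = |(x − 9) + 18| ≥ 18 − 9 = 9.
Hence |(2x)/(x + 9) − 1| < 18|x − 9|/(18·9) = (1/9)|x − 9|, which is < ε once |x − 9| < 9ε.
Take δ = min(9, 9ε). Then 0 < |x − 9| < δ forces both bounds, so |(2x)/(x + 9) − 1| < ε.

δ = min(9, 9ε)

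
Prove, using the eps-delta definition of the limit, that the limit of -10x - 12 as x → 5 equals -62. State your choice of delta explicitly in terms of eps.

delta = eps/10

Let eps > 0 be given. We need delta > 0 so that 0 < |x − 5| < delta implies |(-10x - 12) + 62| < eps.
|(-10x - 12) + 62| = |-10x + 50| = 10|x − 5|.
Thus it suffices that |x − 5| < eps/10.
Take delta = eps/10. If 0 < |x − 5| < delta then |(-10x - 12) + 62| = 10|x − 5| < 10·(eps/10) = eps.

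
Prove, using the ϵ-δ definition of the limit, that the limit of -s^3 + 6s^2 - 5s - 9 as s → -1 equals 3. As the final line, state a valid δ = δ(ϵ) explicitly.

δ = min(2, ϵ/42)

Let ϵ > 0. We want δ > 0 such that 0 < |s + 1| < δ implies |(-s^3 + 6s^2 - 5s - 9) − 3| < ϵ.
(-s^3 + 6s^2 - 5s - 9) − 3 = -s^3 + 6s^2 - 5s - 12 = (s + 1)(-s^2 + 7s - 12).
So |(-s^3 + 6s^2 - 5s - 9) − 3| = |s + 1|·|-s^2 + 7s - 12|.
Require δ ≤ 2. Then |s + 1| < 2 gives |s| < 3, and by the triangle inequality |-s^2 + 7s - 12| ≤ 3^2 + 7·3 + 12 = 42.
Hence |(-s^3 + 6s^2 - 5s - 9) − 3| ≤ 42|s + 1| < ϵ provided |s + 1| < ϵ/42.
Take δ = min(2, ϵ/42). Then 0 < |s + 1| < δ gives both |s + 1| < 2 and |s + 1| < ϵ/42, so |(-s^3 + 6s^2 - 5s - 9) − 3| < ϵ.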